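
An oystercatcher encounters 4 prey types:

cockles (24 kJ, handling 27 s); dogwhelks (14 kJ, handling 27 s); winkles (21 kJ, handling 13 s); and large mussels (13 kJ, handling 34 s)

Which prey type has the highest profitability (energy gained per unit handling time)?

winkles

In descending order of E/h:
winkles: 21/13 = 1.62 kJ/s
cockles: 24/27 = 0.889 kJ/s
dogwhelks: 14/27 = 0.519 kJ/s
large mussels: 13/34 = 0.382 kJ/s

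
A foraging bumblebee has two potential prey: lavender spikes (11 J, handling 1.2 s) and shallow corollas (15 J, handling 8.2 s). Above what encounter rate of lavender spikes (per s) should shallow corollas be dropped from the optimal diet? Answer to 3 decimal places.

At the threshold, the rate on lavender spikes alone equals the profitability of shallow corollas: λ·11/(1 + λ·1.2) = 15/8.2 = 1.829.
Rearranging, λ(11 − 1.829×1.2) = 1.829, so λ = 1.829/8.805 = 0.2078 per s.

0.208 per s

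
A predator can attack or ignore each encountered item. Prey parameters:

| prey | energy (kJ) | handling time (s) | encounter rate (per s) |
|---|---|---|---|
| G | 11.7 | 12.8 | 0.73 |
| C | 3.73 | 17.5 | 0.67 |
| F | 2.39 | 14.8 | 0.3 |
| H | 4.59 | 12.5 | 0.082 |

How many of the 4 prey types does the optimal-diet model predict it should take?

E/h in descending order: G 0.914, H 0.367, C 0.213, F 0.161 kJ/s. The optimal diet is the largest prefix of this list for which every included type satisfies E_i/h_i > R on the types above it.
Rate on top 1: 0.8257. H: 0.367 < 0.8257 → exclude; stop.
Optimal diet: G — 1 of 4 types.

1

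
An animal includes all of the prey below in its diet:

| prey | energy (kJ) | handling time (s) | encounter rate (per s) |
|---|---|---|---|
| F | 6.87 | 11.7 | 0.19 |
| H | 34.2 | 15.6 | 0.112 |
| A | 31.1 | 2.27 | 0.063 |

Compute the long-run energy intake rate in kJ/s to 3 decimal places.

1.388 kJ/s

R = Σλ_iE_i / (1 + Σλ_ih_i)
Numerator: 0.19×6.87 + 0.112×34.2 + 0.063×31.1 = 7.095
Denominator: 1 + 0.19×11.7 + 0.112×15.6 + 0.063×2.27 = 5.113
R = 7.095/5.113 = 1.388 kJ/s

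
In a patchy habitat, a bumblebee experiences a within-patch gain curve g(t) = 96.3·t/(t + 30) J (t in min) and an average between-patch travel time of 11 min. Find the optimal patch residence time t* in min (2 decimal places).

By the marginal value theorem, leave when the instantaneous gain rate g'(t) equals the habitat-wide average g(t)/(T + t).
g'(t) = 96.3·30/(t + 30)². Setting 96.3·30/(t+30)² = 96.3t/[(t+30)(11+t)] gives 30(11+t) = t(t+30), so t² = 30×11 = 330.
t* = √330 = 18.17 min.

18.17 min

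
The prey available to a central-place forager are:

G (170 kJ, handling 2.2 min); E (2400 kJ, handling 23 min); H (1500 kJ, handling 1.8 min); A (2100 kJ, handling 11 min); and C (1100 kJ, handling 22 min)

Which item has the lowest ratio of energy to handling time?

Profitability E/h (kJ/min): G = 170/2.2 = 77.3, E = 2400/23 = 104, H = 1500/1.8 = 833, A = 2100/11 = 191, C = 1100/22 = 50.
Ranked: H > A > E > G > C.

C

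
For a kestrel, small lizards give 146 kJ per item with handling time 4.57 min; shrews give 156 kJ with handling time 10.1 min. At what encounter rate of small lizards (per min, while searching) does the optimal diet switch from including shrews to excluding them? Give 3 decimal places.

Drop shrews once their profitability E₂/h₂ falls below the rate achievable on small lizards alone: E₂/h₂ = λE₁/(1 + λh₁).
Solve for λ: λE₁h₂ = E₂(1 + λh₁) → λ(E₁h₂ − E₂h₁) = E₂ → λ = E₂/(E₁h₂ − E₂h₁).
λ = 156/(146×10.1 − 156×4.57) = 156/761.7 = 0.2048 per min.

0.205 per min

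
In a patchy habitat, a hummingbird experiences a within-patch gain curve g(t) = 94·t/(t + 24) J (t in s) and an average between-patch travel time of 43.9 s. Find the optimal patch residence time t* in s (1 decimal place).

32.5 s

By the marginal value theorem, leave when the instantaneous gain rate g'(t) equals the habitat-wide average g(t)/(T + t).
g'(t) = 94·24/(t + 24)². Setting 94·24/(t+24)² = 94t/[(t+24)(43.9+t)] gives 24(43.9+t) = t(t+24), so t² = 24×43.9 = 1054.
t* = √1054 = 32.46 s.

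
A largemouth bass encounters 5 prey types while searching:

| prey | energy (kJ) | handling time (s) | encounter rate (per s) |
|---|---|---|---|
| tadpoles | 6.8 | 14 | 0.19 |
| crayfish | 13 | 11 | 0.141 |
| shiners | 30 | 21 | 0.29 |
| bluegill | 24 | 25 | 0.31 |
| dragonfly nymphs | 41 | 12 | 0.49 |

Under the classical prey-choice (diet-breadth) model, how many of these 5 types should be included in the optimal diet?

1

Rank by E/h (kJ/s): dragonfly nymphs 3.42, shiners 1.43, crayfish 1.18, bluegill 0.96, tadpoles 0.486. Include each in turn until the next type's E/h falls below the running intake rate.
Rate on top 1: 2.92. shiners: 1.43 < 2.92 → exclude; stop.
Optimal diet: dragonfly nymphs — 1 of 5 types.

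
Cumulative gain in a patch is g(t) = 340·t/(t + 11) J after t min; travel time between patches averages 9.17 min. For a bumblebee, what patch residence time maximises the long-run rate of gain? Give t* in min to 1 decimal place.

10.0 min

Maximise g(t)/(T+t): set derivative to zero → g'(t)(T+t) = g(t).
g'(t) = 340·11/(t + 11)². Setting 340·11/(t+11)² = 340t/[(t+11)(9.17+t)] gives 11(9.17+t) = t(t+11), so t² = 11×9.17 = 100.9.
t* = √100.9 = 10.04 min.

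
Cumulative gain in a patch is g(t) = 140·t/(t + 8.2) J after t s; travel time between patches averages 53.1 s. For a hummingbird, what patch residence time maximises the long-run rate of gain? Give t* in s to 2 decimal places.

By the marginal value theorem, leave when the instantaneous gain rate g'(t) equals the habitat-wide average g(t)/(T + t).
g'(t) = 140·8.2/(t + 8.2)². Setting 140·8.2/(t+8.2)² = 140t/[(t+8.2)(53.1+t)] gives 8.2(53.1+t) = t(t+8.2), so t² = 8.2×53.1 = 435.4.
t* = √435.4 = 20.87 s.

20.87 s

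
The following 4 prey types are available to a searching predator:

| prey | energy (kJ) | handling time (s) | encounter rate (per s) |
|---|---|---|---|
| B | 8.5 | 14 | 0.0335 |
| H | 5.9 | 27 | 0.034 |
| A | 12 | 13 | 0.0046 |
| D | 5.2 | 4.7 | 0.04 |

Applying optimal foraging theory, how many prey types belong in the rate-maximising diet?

3

Rank by E/h (kJ/s): D 1.11, A 0.923, B 0.607, H 0.219. Include each in turn until the next type's E/h falls below the running intake rate.
Rate on top 1: 0.1751. A: 0.923 > 0.1751 → include.
Rate on top 2: 0.2109. B: 0.607 > 0.2109 → include.
Rate on top 3: 0.3192. H: 0.219 < 0.3192 → exclude; stop.
Optimal diet: D, A, B — 3 of 4 types.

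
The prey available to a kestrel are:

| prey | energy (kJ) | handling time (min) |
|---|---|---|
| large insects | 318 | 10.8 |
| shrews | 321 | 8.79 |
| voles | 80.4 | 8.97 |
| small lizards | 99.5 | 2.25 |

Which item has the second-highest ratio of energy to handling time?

In descending order of E/h:
small lizards: 99.5/2.25 = 44.2 kJ/min
shrews: 321/8.79 = 36.5 kJ/min
large insects: 318/10.8 = 29.4 kJ/min
voles: 80.4/8.97 = 8.96 kJ/min

shrews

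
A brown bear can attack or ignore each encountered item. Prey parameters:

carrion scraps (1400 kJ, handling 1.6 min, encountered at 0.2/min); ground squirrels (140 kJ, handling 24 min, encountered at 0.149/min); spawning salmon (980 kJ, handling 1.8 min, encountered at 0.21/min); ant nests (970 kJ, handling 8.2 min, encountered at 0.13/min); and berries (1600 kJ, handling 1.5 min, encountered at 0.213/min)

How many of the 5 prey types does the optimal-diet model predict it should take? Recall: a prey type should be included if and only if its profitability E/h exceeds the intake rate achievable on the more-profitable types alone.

Rank by E/h (kJ/min): berries 1.07e+03, carrion scraps 875, spawning salmon 544, ant nests 118, ground squirrels 5.83. Include each in turn until the next type's E/h falls below the running intake rate.
Rate on top 1: 258.3. carrion scraps: 875 > 258.3 → include.
Rate on top 2: 378.7. spawning salmon: 544 > 378.7 → include.
Rate on top 3: 409.7. ant nests: 118 < 409.7 → exclude; stop.
Optimal diet: berries, carrion scraps, spawning salmon — 3 of 5 types.

3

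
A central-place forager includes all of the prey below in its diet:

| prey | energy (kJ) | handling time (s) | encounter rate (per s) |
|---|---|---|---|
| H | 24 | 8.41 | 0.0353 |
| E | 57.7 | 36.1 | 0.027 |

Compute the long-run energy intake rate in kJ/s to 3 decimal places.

R = (0.0353×24 + 0.027×57.7) / (1 + 0.0353×8.41 + 0.027×36.1) = 2.405/2.272 = 1.059 kJ/s.

1.059 kJ/s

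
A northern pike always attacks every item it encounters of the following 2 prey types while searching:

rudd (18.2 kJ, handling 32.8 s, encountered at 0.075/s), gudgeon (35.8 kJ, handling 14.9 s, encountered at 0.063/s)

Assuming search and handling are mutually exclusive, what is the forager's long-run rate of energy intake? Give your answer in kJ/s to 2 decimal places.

0.82 kJ/s

Energy encountered per unit search time: 0.075×18.2 + 0.063×35.8 = 3.62 kJ/s.
Handling time per unit search time: 0.075×32.8 + 0.063×14.9 = 3.399.
Rate = 3.62/(1 + 3.399) = 0.8231 kJ/s.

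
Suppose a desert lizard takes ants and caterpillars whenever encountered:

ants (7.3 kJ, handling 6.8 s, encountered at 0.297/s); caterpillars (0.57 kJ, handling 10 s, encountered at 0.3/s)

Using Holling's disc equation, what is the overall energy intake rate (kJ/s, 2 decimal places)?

0.39 kJ/s

R = Σλ_iE_i / (1 + Σλ_ih_i)
Numerator: 0.297×7.3 + 0.3×0.57 = 2.339
Denominator: 1 + 0.297×6.8 + 0.3×10 = 6.02
R = 2.339/6.02 = 0.3886 kJ/s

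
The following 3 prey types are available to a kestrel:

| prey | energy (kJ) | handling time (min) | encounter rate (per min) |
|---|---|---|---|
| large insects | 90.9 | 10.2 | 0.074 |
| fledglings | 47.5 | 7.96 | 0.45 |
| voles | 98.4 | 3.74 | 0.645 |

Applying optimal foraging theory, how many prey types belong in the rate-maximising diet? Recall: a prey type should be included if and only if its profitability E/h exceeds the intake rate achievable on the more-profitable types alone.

E/h in descending order: voles 26.3, large insects 8.91, fledglings 5.97 kJ/min. The optimal diet is the largest prefix of this list for which every included type satisfies E_i/h_i > R on the types above it.
Rate on top 1: 18.6. large insects: 8.91 < 18.6 → exclude; stop.
Optimal diet: voles — 1 of 3 types.

1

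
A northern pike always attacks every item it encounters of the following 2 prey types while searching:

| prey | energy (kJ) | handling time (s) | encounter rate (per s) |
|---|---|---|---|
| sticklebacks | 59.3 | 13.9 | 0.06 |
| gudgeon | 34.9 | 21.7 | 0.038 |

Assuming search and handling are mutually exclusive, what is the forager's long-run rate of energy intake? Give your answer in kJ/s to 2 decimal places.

1.84 kJ/s

Energy encountered per unit search time: 0.06×59.3 + 0.038×34.9 = 4.884 kJ/s.
Handling time per unit search time: 0.06×13.9 + 0.038×21.7 = 1.659.
Rate = 4.884/(1 + 1.659) = 1.837 kJ/s.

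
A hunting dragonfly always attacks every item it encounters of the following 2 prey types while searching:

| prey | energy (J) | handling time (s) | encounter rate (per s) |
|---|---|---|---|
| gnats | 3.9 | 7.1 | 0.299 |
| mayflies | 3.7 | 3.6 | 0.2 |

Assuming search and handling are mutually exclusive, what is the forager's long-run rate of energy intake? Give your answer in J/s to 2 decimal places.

0.50 J/s

Energy encountered per unit search time: 0.299×3.9 + 0.2×3.7 = 1.906 J/s.
Handling time per unit search time: 0.299×7.1 + 0.2×3.6 = 2.843.
Rate = 1.906/(1 + 2.843) = 0.496 J/s.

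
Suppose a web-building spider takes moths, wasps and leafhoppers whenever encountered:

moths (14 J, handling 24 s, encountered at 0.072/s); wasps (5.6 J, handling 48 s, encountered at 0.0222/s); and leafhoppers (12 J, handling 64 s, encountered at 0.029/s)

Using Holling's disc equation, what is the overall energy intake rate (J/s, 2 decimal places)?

0.26 J/s

R = Σλ_iE_i / (1 + Σλ_ih_i)
Numerator: 0.072×14 + 0.0222×5.6 + 0.029×12 = 1.48
Denominator: 1 + 0.072×24 + 0.0222×48 + 0.029×64 = 5.65
R = 1.48/5.65 = 0.262 J/s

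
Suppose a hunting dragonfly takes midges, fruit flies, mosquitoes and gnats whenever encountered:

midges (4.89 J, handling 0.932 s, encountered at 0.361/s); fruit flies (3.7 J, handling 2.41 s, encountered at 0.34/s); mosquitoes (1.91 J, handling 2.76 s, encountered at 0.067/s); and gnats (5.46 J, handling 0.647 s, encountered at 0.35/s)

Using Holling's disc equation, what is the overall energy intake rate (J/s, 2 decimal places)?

1.97 J/s

Energy encountered per unit search time: 0.361×4.89 + 0.34×3.7 + 0.067×1.91 + 0.35×5.46 = 5.062 J/s.
Handling time per unit search time: 0.361×0.932 + 0.34×2.41 + 0.067×2.76 + 0.35×0.647 = 1.567.
Rate = 5.062/(1 + 1.567) = 1.972 J/s.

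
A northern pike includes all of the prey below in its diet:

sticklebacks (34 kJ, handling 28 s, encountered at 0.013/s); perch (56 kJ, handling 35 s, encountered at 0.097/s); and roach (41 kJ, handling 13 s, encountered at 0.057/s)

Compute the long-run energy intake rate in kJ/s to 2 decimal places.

R = Σλ_iE_i / (1 + Σλ_ih_i)
Numerator: 0.013×34 + 0.097×56 + 0.057×41 = 8.211
Denominator: 1 + 0.013×28 + 0.097×35 + 0.057×13 = 5.5
R = 8.211/5.5 = 1.493 kJ/s

1.49 kJ/s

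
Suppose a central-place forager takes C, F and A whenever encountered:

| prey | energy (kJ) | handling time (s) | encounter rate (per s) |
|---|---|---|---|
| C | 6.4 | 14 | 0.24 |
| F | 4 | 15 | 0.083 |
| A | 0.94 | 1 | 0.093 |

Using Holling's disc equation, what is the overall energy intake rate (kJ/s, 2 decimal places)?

Energy encountered per unit search time: 0.24×6.4 + 0.083×4 + 0.093×0.94 = 1.955 kJ/s.
Handling time per unit search time: 0.24×14 + 0.083×15 + 0.093×1 = 4.698.
Rate = 1.955/(1 + 4.698) = 0.3432 kJ/s.

0.34 kJ/s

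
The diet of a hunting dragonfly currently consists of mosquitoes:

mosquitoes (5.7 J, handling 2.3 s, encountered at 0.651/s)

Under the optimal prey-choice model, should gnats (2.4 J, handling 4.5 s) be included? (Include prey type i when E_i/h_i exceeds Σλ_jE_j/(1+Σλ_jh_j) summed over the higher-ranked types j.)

Intake rate on the current diet: R = (0.651×5.7) / (1 + 0.651×2.3) = 3.711/2.497 = 1.486 J/s.
Profitability of gnats: 2.4/4.5 = 0.5333 J/s.
0.5333 < 1.486, so adding gnats would lower the average — exclude it.

No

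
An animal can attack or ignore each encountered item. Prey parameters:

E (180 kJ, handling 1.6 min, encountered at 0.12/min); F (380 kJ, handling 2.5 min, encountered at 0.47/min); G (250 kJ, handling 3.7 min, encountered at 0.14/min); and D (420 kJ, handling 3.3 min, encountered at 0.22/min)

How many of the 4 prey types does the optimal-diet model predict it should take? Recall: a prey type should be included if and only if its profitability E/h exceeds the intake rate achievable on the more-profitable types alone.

3

Rank by E/h (kJ/min): F 152, D 127, E 112, G 67.6. Include each in turn until the next type's E/h falls below the running intake rate.
Rate on top 1: 82.11. D: 127 > 82.11 → include.
Rate on top 2: 93.42. E: 112 > 93.42 → include.
Rate on top 3: 94.6. G: 67.6 < 94.6 → exclude; stop.
Optimal diet: F, D, E — 3 of 4 types.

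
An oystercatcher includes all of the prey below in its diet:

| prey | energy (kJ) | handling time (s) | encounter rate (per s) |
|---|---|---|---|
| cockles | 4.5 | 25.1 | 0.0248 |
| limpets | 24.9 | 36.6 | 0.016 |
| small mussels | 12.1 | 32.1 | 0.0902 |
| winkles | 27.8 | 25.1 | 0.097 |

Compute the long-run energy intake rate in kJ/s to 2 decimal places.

0.57 kJ/s

R = Σλ_iE_i / (1 + Σλ_ih_i)
Numerator: 0.0248×4.5 + 0.016×24.9 + 0.0902×12.1 + 0.097×27.8 = 4.298
Denominator: 1 + 0.0248×25.1 + 0.016×36.6 + 0.0902×32.1 + 0.097×25.1 = 7.538
R = 4.298/7.538 = 0.5702 kJ/s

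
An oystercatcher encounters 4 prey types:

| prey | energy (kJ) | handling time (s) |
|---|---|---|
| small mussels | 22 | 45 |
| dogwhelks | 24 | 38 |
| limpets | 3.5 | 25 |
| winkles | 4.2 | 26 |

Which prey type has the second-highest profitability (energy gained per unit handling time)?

small mussels

Profitability E/h (kJ/s): small mussels = 22/45 = 0.489, dogwhelks = 24/38 = 0.632, limpets = 3.5/25 = 0.14, winkles = 4.2/26 = 0.162.
Ranked: dogwhelks > small mussels > winkles > limpets.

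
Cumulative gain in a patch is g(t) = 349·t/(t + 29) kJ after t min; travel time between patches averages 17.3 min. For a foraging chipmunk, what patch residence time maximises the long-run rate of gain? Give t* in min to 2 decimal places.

Optimal t* satisfies g'(t*) = g(t*)/(T + t*).
g'(t) = 349·29/(t + 29)². Setting 349·29/(t+29)² = 349t/[(t+29)(17.3+t)] gives 29(17.3+t) = t(t+29), so t² = 29×17.3 = 501.7.
t* = √501.7 = 22.4 min.

22.40 min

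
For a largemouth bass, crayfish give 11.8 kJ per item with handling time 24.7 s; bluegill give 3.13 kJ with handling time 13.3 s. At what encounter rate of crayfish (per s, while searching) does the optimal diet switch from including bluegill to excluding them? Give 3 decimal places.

Drop bluegill once their profitability E₂/h₂ falls below the rate achievable on crayfish alone: E₂/h₂ = λE₁/(1 + λh₁).
Solve for λ: λE₁h₂ = E₂(1 + λh₁) → λ(E₁h₂ − E₂h₁) = E₂ → λ = E₂/(E₁h₂ − E₂h₁).
λ = 3.13/(11.8×13.3 − 3.13×24.7) = 3.13/79.63 = 0.03931 per s.

0.039 per s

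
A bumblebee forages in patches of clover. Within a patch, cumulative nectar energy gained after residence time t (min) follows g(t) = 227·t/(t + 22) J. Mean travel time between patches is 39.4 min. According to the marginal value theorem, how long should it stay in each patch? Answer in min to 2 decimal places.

29.44 min

By the marginal value theorem, leave when the instantaneous gain rate g'(t) equals the habitat-wide average g(t)/(T + t).
g'(t) = 227·22/(t + 22)². Setting 227·22/(t+22)² = 227t/[(t+22)(39.4+t)] gives 22(39.4+t) = t(t+22), so t² = 22×39.4 = 866.8.
t* = √866.8 = 29.44 min.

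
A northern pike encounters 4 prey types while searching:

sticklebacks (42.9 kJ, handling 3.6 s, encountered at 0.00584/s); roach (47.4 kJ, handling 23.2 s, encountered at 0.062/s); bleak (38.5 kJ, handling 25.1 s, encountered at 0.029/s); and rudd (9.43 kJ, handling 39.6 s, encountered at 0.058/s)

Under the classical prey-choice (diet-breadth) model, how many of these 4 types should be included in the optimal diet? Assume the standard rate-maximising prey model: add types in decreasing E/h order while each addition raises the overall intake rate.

3

E/h in descending order: sticklebacks 11.9, roach 2.04, bleak 1.53, rudd 0.238 kJ/s. The optimal diet is the largest prefix of this list for which every included type satisfies E_i/h_i > R on the types above it.
Rate on top 1: 0.2454. roach: 2.04 > 0.2454 → include.
Rate on top 2: 1.297. bleak: 1.53 > 1.297 → include.
Rate on top 3: 1.351. rudd: 0.238 < 1.351 → exclude; stop.
Optimal diet: sticklebacks, roach, bleak — 3 of 4 types.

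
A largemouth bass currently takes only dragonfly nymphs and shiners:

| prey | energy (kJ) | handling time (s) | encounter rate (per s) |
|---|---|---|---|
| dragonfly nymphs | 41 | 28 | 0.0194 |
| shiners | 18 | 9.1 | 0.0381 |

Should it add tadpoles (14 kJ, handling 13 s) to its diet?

Current rate: (0.0194×41 + 0.0381×18)/(1 + 0.0194×28 + 0.0381×9.1) = 0.7837 kJ/s.
tadpoles: E/h = 14/13 = 1.077 kJ/s.
1.077 > 0.7837, so adding tadpoles raises the average — include it.

Yes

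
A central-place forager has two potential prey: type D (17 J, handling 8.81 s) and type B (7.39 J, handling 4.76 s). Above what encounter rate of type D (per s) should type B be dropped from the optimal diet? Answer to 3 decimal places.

0.467 per s

The zero-one rule: include type B iff E₂/h₂ > λE₁/(1+λh₁). Equality gives the switch point.
λE₁h₂ = E₂ + λE₂h₁ ⇒ λ = E₂/(E₁h₂ − E₂h₁) = 7.39/(80.92 − 65.11) = 0.4673 per s.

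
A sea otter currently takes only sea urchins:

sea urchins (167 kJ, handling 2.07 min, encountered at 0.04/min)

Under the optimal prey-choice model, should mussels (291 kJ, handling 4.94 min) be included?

Yes

Intake rate on the current diet: R = (0.04×167) / (1 + 0.04×2.07) = 6.68/1.083 = 6.169 kJ/min.
Profitability of mussels: 291/4.94 = 58.91 kJ/min.
Since 58.91 > R, including mussels increases the long-run rate.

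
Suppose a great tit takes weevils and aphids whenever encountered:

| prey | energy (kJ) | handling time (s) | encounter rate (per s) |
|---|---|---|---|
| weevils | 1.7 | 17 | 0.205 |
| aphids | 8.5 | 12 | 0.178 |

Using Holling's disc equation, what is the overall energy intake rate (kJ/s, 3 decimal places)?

R = (0.205×1.7 + 0.178×8.5) / (1 + 0.205×17 + 0.178×12) = 1.861/6.621 = 0.2812 kJ/s.

0.281 kJ/s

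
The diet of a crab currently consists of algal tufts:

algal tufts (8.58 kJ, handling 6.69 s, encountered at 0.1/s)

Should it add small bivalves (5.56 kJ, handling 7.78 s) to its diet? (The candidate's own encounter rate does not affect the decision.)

On algal tufts alone, R = ΣλE/(1+Σλh) = 0.858/1.669 = 0.5141 kJ/s.
Profitability of small bivalves: 5.56/7.78 = 0.7147 kJ/s.
Since 0.7147 > R, including small bivalves increases the long-run rate.

Yes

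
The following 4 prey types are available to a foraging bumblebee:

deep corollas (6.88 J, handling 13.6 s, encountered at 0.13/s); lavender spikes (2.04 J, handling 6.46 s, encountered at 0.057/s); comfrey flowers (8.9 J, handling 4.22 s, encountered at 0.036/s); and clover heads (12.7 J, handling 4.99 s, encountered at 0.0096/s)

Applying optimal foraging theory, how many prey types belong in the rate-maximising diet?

E/h in descending order: clover heads 2.55, comfrey flowers 2.11, deep corollas 0.506, lavender spikes 0.316 J/s. The optimal diet is the largest prefix of this list for which every included type satisfies E_i/h_i > R on the types above it.
Rate on top 1: 0.1163. comfrey flowers: 2.11 > 0.1163 → include.
Rate on top 2: 0.3687. deep corollas: 0.506 > 0.3687 → include.
Rate on top 3: 0.4504. lavender spikes: 0.316 < 0.4504 → exclude; stop.
Optimal diet: clover heads, comfrey flowers, deep corollas — 3 of 4 types.

3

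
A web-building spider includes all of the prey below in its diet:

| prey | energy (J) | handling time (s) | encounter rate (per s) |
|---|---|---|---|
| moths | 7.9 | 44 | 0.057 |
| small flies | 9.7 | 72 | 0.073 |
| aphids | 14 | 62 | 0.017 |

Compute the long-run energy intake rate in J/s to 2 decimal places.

R = Σλ_iE_i / (1 + Σλ_ih_i)
Numerator: 0.057×7.9 + 0.073×9.7 + 0.017×14 = 1.396
Denominator: 1 + 0.057×44 + 0.073×72 + 0.017×62 = 9.818
R = 1.396/9.818 = 0.1422 J/s

0.14 J/s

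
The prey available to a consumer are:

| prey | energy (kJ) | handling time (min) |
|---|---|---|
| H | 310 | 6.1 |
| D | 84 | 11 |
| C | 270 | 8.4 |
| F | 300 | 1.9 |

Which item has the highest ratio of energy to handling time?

Profitability E/h (kJ/min): H = 310/6.1 = 50.8, D = 84/11 = 7.64, C = 270/8.4 = 32.1, F = 300/1.9 = 158.
Ranked: F > H > C > D.

F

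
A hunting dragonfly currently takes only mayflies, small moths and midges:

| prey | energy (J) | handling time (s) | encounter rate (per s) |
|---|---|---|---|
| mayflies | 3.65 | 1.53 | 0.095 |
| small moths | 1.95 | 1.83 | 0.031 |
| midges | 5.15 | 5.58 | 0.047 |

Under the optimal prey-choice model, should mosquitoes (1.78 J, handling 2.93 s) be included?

Yes

On mayflies, small moths and midges alone, R = ΣλE/(1+Σλh) = 0.6492/1.464 = 0.4434 J/s.
mosquitoes: E/h = 1.78/2.93 = 0.6075 J/s.
0.6075 > 0.4434, so adding mosquitoes raises the average — include it.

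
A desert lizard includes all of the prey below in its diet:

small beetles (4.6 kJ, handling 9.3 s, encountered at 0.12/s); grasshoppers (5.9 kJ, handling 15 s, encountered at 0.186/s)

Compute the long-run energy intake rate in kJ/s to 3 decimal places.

0.336 kJ/s

R = Σλ_iE_i / (1 + Σλ_ih_i)
Numerator: 0.12×4.6 + 0.186×5.9 = 1.649
Denominator: 1 + 0.12×9.3 + 0.186×15 = 4.906
R = 1.649/4.906 = 0.3362 kJ/s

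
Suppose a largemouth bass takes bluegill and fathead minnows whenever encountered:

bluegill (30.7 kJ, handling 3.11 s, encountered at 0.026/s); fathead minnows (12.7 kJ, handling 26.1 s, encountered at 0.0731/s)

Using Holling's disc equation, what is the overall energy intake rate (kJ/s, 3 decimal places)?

0.578 kJ/s

R = (0.026×30.7 + 0.0731×12.7) / (1 + 0.026×3.11 + 0.0731×26.1) = 1.727/2.989 = 0.5777 kJ/s.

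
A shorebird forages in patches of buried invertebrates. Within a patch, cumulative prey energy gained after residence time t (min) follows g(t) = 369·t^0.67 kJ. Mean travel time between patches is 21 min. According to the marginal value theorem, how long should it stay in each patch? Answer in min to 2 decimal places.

By the marginal value theorem, leave when the instantaneous gain rate g'(t) equals the habitat-wide average g(t)/(T + t).
g'(t) = 0.67·369·t^-0.33. Setting 0.67·369·t^-0.33 = 369·t^0.67/(21+t) gives 0.67(21+t) = t, so 0.33·t = 0.67×21.
t* = 0.67×21/0.33 = 42.64 min.

42.64 min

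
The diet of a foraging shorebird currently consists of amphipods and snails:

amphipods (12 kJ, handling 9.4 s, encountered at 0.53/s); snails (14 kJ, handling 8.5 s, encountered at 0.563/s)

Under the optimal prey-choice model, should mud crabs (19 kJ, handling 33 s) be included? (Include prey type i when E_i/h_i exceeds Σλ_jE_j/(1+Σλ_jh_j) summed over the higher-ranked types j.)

No

Current rate: (0.53×12 + 0.563×14)/(1 + 0.53×9.4 + 0.563×8.5) = 1.323 kJ/s.
mud crabs: E/h = 19/33 = 0.5758 kJ/s.
Since 0.5758 < R, time spent handling mud crabs is better spent searching.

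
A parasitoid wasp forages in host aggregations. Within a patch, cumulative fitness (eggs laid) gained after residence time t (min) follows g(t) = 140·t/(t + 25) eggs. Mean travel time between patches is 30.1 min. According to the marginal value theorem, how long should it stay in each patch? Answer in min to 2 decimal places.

27.43 min

By the marginal value theorem, leave when the instantaneous gain rate g'(t) equals the habitat-wide average g(t)/(T + t).
g'(t) = 140·25/(t + 25)². Setting 140·25/(t+25)² = 140t/[(t+25)(30.1+t)] gives 25(30.1+t) = t(t+25), so t² = 25×30.1 = 752.5.
t* = √752.5 = 27.43 min.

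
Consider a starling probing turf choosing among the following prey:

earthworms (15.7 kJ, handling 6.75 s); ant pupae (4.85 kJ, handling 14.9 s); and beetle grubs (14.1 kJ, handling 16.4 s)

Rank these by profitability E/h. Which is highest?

earthworms

Profitability E/h (kJ/s): earthworms = 15.7/6.75 = 2.33, ant pupae = 4.85/14.9 = 0.326, beetle grubs = 14.1/16.4 = 0.86.
Ranked: earthworms > beetle grubs > ant pupae.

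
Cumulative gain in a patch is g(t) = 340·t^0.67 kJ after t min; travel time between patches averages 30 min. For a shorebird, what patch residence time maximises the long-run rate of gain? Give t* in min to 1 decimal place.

Optimal t* satisfies g'(t*) = g(t*)/(T + t*).
g'(t) = 0.67·340·t^-0.33. Setting 0.67·340·t^-0.33 = 340·t^0.67/(30+t) gives 0.67(30+t) = t, so 0.33·t = 0.67×30.
t* = 0.67×30/0.33 = 60.91 min.

60.9 min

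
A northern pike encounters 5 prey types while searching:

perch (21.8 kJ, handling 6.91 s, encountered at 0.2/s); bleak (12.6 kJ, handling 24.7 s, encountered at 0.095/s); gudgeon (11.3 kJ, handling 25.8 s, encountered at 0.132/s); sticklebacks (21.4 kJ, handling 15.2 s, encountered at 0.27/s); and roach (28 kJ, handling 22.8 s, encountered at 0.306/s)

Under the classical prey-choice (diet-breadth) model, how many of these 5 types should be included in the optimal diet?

1

Rank by E/h (kJ/s): perch 3.15, sticklebacks 1.41, roach 1.23, bleak 0.51, gudgeon 0.438. Include each in turn until the next type's E/h falls below the running intake rate.
Rate on top 1: 1.83. sticklebacks: 1.41 < 1.83 → exclude; stop.
Optimal diet: perch — 1 of 5 types.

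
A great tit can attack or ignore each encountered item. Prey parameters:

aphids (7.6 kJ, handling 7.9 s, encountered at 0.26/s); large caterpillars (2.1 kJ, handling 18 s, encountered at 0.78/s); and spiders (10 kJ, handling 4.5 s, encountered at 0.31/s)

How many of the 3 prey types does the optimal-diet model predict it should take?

1

Rank by E/h (kJ/s): spiders 2.22, aphids 0.962, large caterpillars 0.117. Include each in turn until the next type's E/h falls below the running intake rate.
Rate on top 1: 1.294. aphids: 0.962 < 1.294 → exclude; stop.
Optimal diet: spiders — 1 of 3 types.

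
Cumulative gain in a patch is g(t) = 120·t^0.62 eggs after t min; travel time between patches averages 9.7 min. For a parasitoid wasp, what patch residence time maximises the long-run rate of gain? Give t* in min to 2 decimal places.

15.83 min

Maximise g(t)/(T+t): set derivative to zero → g'(t)(T+t) = g(t).
g'(t) = 0.62·120·t^-0.38. Setting 0.62·120·t^-0.38 = 120·t^0.62/(9.7+t) gives 0.62(9.7+t) = t, so 0.38·t = 0.62×9.7.
t* = 0.62×9.7/0.38 = 15.83 min.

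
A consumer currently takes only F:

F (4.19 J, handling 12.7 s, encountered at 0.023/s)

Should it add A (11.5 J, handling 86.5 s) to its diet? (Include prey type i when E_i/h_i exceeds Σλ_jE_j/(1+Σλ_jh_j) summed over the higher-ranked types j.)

Yes

Intake rate on the current diet: R = (0.023×4.19) / (1 + 0.023×12.7) = 0.09637/1.292 = 0.07458 J/s.
Profitability of A: 11.5/86.5 = 0.1329 J/s.
0.1329 > 0.07458, so adding A raises the average — include it.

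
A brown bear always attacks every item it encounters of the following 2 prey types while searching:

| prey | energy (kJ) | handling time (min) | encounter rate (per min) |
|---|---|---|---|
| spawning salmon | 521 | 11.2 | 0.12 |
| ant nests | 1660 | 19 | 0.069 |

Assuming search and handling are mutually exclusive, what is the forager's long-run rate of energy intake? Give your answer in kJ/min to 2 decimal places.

48.44 kJ/min

R = (0.12×521 + 0.069×1660) / (1 + 0.12×11.2 + 0.069×19) = 177.1/3.655 = 48.44 kJ/min.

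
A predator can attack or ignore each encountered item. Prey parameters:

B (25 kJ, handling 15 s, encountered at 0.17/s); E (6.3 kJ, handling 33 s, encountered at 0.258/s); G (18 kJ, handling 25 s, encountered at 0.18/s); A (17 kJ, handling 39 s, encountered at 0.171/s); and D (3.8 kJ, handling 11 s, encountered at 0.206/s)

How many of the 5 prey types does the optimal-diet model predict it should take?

Profitabilities (E/h, kJ/s): B 1.67, G 0.72, A 0.436, D 0.345, E 0.191. Add prey in this order while the next type's profitability exceeds the intake rate on those already taken.
Rate on top 1: 1.197. G: 0.72 < 1.197 → exclude; stop.
Optimal diet: B — 1 of 5 types.

1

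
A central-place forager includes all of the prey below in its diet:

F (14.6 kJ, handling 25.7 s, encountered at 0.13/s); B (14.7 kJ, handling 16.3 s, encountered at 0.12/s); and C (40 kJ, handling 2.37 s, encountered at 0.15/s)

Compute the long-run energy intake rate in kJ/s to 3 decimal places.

R = (0.13×14.6 + 0.12×14.7 + 0.15×40) / (1 + 0.13×25.7 + 0.12×16.3 + 0.15×2.37) = 9.662/6.652 = 1.452 kJ/s.

1.452 kJ/s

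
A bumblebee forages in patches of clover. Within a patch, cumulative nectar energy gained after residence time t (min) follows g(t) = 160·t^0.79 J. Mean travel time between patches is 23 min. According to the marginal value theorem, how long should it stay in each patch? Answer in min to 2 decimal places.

86.52 min

Maximise g(t)/(T+t): set derivative to zero → g'(t)(T+t) = g(t).
g'(t) = 0.79·160·t^-0.21. Setting 0.79·160·t^-0.21 = 160·t^0.79/(23+t) gives 0.79(23+t) = t, so 0.21·t = 0.79×23.
t* = 0.79×23/0.21 = 86.52 min.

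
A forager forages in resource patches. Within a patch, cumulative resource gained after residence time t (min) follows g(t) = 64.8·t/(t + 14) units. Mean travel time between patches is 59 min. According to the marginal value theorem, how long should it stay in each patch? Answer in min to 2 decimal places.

28.74 min

Maximise g(t)/(T+t): set derivative to zero → g'(t)(T+t) = g(t).
g'(t) = 64.8·14/(t + 14)². Setting 64.8·14/(t+14)² = 64.8t/[(t+14)(59+t)] gives 14(59+t) = t(t+14), so t² = 14×59 = 826.
t* = √826 = 28.74 min.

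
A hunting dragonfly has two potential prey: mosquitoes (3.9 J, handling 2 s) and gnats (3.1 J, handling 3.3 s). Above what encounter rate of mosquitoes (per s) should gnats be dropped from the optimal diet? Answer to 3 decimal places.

The zero-one rule: include gnats iff E₂/h₂ > λE₁/(1+λh₁). Equality gives the switch point.
λE₁h₂ = E₂ + λE₂h₁ ⇒ λ = E₂/(E₁h₂ − E₂h₁) = 3.1/(12.87 − 6.2) = 0.4648 per s.

0.465 per s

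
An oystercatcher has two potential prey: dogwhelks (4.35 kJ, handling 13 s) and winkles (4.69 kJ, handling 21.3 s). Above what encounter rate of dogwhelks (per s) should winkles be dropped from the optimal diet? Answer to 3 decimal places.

Drop winkles once their profitability E₂/h₂ falls below the rate achievable on dogwhelks alone: E₂/h₂ = λE₁/(1 + λh₁).
Solve for λ: λE₁h₂ = E₂(1 + λh₁) → λ(E₁h₂ − E₂h₁) = E₂ → λ = E₂/(E₁h₂ − E₂h₁).
λ = 4.69/(4.35×21.3 − 4.69×13) = 4.69/31.68 = 0.148 per s.

0.148 per s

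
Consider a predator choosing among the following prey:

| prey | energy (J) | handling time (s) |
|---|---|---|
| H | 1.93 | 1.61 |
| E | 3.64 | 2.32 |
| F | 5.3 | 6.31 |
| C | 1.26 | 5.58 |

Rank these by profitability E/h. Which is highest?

In descending order of E/h:
E: 3.64/2.32 = 1.57 J/s
H: 1.93/1.61 = 1.2 J/s
F: 5.3/6.31 = 0.84 J/s
C: 1.26/5.58 = 0.226 J/s

E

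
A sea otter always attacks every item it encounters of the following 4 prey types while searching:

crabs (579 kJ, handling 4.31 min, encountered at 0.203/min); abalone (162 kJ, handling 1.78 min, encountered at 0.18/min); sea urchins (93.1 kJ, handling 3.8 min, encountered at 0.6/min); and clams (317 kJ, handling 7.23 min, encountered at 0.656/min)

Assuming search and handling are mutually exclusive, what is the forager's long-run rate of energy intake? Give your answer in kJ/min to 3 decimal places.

Energy encountered per unit search time: 0.203×579 + 0.18×162 + 0.6×93.1 + 0.656×317 = 410.5 kJ/min.
Handling time per unit search time: 0.203×4.31 + 0.18×1.78 + 0.6×3.8 + 0.656×7.23 = 8.218.
Rate = 410.5/(1 + 8.218) = 44.53 kJ/min.

44.532 kJ/min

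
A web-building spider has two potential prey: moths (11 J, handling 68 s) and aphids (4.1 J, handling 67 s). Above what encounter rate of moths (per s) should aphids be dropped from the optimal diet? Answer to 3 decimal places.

The zero-one rule: include aphids iff E₂/h₂ > λE₁/(1+λh₁). Equality gives the switch point.
λE₁h₂ = E₂ + λE₂h₁ ⇒ λ = E₂/(E₁h₂ − E₂h₁) = 4.1/(737 − 278.8) = 0.008948 per s.

0.009 per s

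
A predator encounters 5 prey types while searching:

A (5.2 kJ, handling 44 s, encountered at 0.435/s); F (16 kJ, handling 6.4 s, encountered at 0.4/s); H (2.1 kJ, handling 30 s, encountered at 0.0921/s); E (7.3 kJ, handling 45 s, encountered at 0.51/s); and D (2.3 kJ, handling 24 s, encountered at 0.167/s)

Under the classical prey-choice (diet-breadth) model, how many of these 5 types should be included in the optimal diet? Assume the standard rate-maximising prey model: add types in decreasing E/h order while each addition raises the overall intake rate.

E/h in descending order: F 2.5, E 0.162, A 0.118, D 0.0958, H 0.07 kJ/s. The optimal diet is the largest prefix of this list for which every included type satisfies E_i/h_i > R on the types above it.
Rate on top 1: 1.798. E: 0.162 < 1.798 → exclude; stop.
Optimal diet: F — 1 of 5 types.

1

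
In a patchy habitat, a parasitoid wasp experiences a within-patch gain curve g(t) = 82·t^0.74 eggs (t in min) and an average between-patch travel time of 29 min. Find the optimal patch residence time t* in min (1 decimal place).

By the marginal value theorem, leave when the instantaneous gain rate g'(t) equals the habitat-wide average g(t)/(T + t).
g'(t) = 0.74·82·t^-0.26. Setting 0.74·82·t^-0.26 = 82·t^0.74/(29+t) gives 0.74(29+t) = t, so 0.26·t = 0.74×29.
t* = 0.74×29/0.26 = 82.54 min.

82.5 min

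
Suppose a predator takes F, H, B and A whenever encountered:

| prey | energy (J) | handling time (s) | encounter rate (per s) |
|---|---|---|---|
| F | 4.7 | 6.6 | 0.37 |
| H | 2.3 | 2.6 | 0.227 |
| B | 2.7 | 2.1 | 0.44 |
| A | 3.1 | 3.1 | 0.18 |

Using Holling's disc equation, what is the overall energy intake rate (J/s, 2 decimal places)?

0.73 J/s

Energy encountered per unit search time: 0.37×4.7 + 0.227×2.3 + 0.44×2.7 + 0.18×3.1 = 4.007 J/s.
Handling time per unit search time: 0.37×6.6 + 0.227×2.6 + 0.44×2.1 + 0.18×3.1 = 4.514.
Rate = 4.007/(1 + 4.514) = 0.7267 J/s.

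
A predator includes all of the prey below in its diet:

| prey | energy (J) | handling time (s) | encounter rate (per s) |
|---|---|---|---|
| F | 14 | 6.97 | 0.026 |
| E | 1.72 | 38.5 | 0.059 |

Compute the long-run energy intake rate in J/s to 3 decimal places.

0.135 J/s

Energy encountered per unit search time: 0.026×14 + 0.059×1.72 = 0.4655 J/s.
Handling time per unit search time: 0.026×6.97 + 0.059×38.5 = 2.453.
Rate = 0.4655/(1 + 2.453) = 0.1348 J/s.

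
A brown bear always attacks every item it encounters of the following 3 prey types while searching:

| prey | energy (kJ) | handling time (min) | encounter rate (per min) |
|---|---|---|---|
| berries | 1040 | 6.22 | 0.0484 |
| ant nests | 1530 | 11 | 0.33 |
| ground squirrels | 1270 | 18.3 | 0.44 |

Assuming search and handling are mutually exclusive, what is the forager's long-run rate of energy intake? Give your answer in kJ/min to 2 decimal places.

R = (0.0484×1040 + 0.33×1530 + 0.44×1270) / (1 + 0.0484×6.22 + 0.33×11 + 0.44×18.3) = 1114/12.98 = 85.81 kJ/min.

85.81 kJ/min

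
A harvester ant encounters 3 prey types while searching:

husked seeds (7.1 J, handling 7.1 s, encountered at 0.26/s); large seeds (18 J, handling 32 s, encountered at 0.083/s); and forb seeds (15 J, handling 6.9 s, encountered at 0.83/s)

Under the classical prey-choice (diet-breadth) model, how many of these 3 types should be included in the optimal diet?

Profitabilities (E/h, J/s): forb seeds 2.17, husked seeds 1, large seeds 0.562. Add prey in this order while the next type's profitability exceeds the intake rate on those already taken.
Rate on top 1: 1.851. husked seeds: 1 < 1.851 → exclude; stop.
Optimal diet: forb seeds — 1 of 3 types.

1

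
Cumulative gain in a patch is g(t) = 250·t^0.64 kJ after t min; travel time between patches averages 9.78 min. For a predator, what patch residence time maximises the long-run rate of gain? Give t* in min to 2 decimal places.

Optimal t* satisfies g'(t*) = g(t*)/(T + t*).
g'(t) = 0.64·250·t^-0.36. Setting 0.64·250·t^-0.36 = 250·t^0.64/(9.78+t) gives 0.64(9.78+t) = t, so 0.36·t = 0.64×9.78.
t* = 0.64×9.78/0.36 = 17.39 min.

17.39 min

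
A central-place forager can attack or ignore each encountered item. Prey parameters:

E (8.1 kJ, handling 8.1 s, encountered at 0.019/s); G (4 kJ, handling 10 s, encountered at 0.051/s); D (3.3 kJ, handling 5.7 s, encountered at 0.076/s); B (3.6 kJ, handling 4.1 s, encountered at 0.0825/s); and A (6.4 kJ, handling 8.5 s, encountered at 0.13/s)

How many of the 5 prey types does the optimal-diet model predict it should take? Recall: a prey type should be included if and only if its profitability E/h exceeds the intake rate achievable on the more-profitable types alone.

Rank by E/h (kJ/s): E 1, B 0.878, A 0.753, D 0.579, G 0.4. Include each in turn until the next type's E/h falls below the running intake rate.
Rate on top 1: 0.1334. B: 0.878 > 0.1334 → include.
Rate on top 2: 0.3022. A: 0.753 > 0.3022 → include.
Rate on top 3: 0.494. D: 0.579 > 0.494 → include.
Rate on top 4: 0.5061. G: 0.4 < 0.5061 → exclude; stop.
Optimal diet: E, B, A, D — 4 of 5 types.

4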